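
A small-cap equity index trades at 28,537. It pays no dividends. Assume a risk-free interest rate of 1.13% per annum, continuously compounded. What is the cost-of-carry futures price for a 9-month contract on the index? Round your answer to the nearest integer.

28,780

F = S·e^(rT) = 28537 · e^(0.0113 × 9/12)
= 28537 · e^0.008475 = 28537 × 1.008511
F = 28,780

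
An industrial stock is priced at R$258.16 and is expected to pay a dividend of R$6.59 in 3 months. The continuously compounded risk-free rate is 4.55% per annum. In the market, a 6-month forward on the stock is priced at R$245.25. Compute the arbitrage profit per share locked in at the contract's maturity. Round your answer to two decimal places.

PV(dividends) I = 6.59·e^(−0.0455·3/12) = 6.5155
Fair forward F* = (S − I)·e^(rT) = (258.16 − 6.5155)·e^0.022750 = 251.6445 × 1.023011 = 257.4351
Market R$245.25 < fair 257.4351: forward underpriced → reverse cash-and-carry (short the stock, invest proceeds at r, pay the dividends, go long the forward).
Profit at T = |F_mkt − F*| = |245.25 − 257.4351| = R$12.19 per share

R$12.19 per share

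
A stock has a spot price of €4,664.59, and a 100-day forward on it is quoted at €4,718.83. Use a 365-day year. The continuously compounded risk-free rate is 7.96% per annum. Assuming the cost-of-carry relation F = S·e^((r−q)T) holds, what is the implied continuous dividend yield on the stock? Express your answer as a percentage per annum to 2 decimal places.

3.74%

From F = S·e^((r−q)T): (r − q) = ln(F/S)/T
ln(4718.83/4664.59) = ln(1.011628) = 0.011561
(r − q) = 0.011561 / (100/365) = 0.042198
q = r − ln(F/S)/T = 0.0796 − 0.042198 = 0.037402
q = 3.74%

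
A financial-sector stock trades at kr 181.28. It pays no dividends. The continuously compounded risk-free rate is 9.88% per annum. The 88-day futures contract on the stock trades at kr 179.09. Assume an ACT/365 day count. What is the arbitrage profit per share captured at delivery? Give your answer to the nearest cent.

Fair futures: F* = S·e^(carry·T), with carry = r = 0.0988
F* = 181.28 · e^(0.0988 × 88/365) = 181.28 · e^0.023820 = 181.28 × 1.024106 = kr 185.6499
Market kr 179.09 < fair kr 185.6499: forward underpriced → reverse cash-and-carry (short spot, go long the forward).
At maturity, profit = |F_mkt − F*| = |179.09 − 185.6499| = kr 6.56 per share

kr 6.56 per share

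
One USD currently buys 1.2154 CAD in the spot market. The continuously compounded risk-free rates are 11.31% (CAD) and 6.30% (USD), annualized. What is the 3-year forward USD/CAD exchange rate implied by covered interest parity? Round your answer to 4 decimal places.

F = S·e^((r_CAD − r_USD)T) = 1.2154 · e^((0.1131 − 0.0630) × 3)
= 1.2154 · e^0.150300 = 1.2154 × 1.162183
F = 1.4125 CAD per USD

1.4125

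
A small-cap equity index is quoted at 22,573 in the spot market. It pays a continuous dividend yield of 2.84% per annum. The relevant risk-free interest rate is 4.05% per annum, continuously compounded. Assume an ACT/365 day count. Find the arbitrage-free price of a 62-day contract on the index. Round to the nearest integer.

22,619

F = S·e^((r − q)T) = 22573 · e^((0.0405 − 0.0284) × 62/365)
= 22573 · e^0.002055 = 22573 × 1.002057
F = 22,619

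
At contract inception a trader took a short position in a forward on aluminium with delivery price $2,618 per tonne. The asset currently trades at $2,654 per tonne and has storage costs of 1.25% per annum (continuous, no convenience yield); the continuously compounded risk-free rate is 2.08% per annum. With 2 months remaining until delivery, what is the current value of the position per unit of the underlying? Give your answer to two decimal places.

-$50.59 per tonne

Current fair forward for the remaining 2 months: F = S·e^((r + u)·T), (r + u) = 0.0208 + 0.0125 = 0.0333
F = 2654 · e^(0.0333 × 2/12) = 2654 × 1.00556543 = 2668.7707
Value of long forward = (F − K)·e^(−rT) = (2668.7707 − 2618) · e^(−0.0208·2/12)
= 50.7707 × 0.99653934 = 50.59
Short position value = −(long value) = -$50.59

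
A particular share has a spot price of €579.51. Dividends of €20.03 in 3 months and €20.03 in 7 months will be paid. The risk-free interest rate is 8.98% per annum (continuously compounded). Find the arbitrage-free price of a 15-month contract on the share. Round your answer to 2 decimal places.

€605.17

PV(dividends) I = 20.03·e^(−0.0898·3/12) + 20.03·e^(−0.0898·7/12)
I = 19.5853 + 19.0078 = 38.5931
F = (S − I)·e^(rT) = (579.51 − 38.5931) · e^(0.0898·15/12)
= 540.9169 · e^0.112250 = 540.9169 × 1.118793 = €605.17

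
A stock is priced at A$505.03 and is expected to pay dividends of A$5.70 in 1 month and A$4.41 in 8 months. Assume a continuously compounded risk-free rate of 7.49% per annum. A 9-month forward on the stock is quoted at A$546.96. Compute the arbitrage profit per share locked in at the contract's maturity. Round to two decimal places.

PV(dividends) I = 5.70·e^(−0.0749·1/12) + 4.41·e^(−0.0749·8/12) = 9.8597
Fair forward F* = (S − I)·e^(rT) = (505.03 − 9.8597)·e^0.056175 = 495.1703 × 1.057783 = 523.7827
Market A$546.96 > fair 523.7827: forward overpriced → cash-and-carry (borrow at r, buy the stock and collect the dividends, short the forward).
Profit at T = |F_mkt − F*| = |546.96 − 523.7827| = A$23.18 per share

A$23.18 per share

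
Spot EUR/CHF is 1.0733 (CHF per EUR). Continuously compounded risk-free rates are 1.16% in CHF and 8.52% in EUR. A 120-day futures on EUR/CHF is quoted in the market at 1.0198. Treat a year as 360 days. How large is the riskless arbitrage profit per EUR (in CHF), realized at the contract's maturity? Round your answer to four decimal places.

Fair futures: F* = S·e^(carry·T), with carry = (r_CHF − r_EUR) = 0.0116 − 0.0852 = -0.0736
F* = 1.0733 · e^(-0.0736 × 120/360) = 1.0733 · e^-0.024533 = 1.0733 × 0.975765 = 1.0473
Market 1.0198 < fair 1.0473: forward underpriced → reverse cash-and-carry (short spot, go long the forward).
At maturity, profit = |F_mkt − F*| = |1.0198 − 1.0473| = 0.0275 per EUR (in CHF)

0.0275 per EUR (in CHF)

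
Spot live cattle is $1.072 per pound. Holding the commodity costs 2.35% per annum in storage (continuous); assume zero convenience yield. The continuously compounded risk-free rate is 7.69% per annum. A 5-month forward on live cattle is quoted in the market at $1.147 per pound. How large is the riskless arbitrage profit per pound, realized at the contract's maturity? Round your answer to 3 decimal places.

$0.029 per pound

Fair forward: F* = S·e^(carry·T), with carry = (r + u) = 0.0769 + 0.0235 = 0.1004
F* = 1.072 · e^(0.1004 × 5/12) = 1.072 · e^0.041833 = 1.072 × 1.042720 = $1.1178
Market $1.147 > fair $1.1178: forward overpriced → cash-and-carry (buy spot, short the forward).
At maturity, profit = |F_mkt − F*| = |1.147 − 1.1178| = $0.029 per pound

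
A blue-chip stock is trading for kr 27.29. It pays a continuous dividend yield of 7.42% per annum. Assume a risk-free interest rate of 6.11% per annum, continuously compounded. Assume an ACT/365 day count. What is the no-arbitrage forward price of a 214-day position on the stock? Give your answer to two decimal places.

F = S·e^((r − q)T) = 27.29 · e^((0.0611 − 0.0742) × 214/365)
= 27.29 · e^-0.007681 = 27.29 × 0.992348
F = kr 27.08

kr 27.08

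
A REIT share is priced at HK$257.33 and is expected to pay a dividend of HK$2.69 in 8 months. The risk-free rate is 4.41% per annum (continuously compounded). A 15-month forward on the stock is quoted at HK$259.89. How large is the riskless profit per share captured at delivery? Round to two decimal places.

PV(dividends) I = 2.69·e^(−0.0441·8/12) = 2.6121
Fair forward F* = (S − I)·e^(rT) = (257.33 − 2.6121)·e^0.055125 = 254.7179 × 1.056673 = 269.1535
Market HK$259.89 < fair 269.1535: forward underpriced → reverse cash-and-carry (short the stock, invest proceeds at r, pay the dividends, go long the forward).
Profit at T = |F_mkt − F*| = |259.89 − 269.1535| = HK$9.26 per share

HK$9.26 per share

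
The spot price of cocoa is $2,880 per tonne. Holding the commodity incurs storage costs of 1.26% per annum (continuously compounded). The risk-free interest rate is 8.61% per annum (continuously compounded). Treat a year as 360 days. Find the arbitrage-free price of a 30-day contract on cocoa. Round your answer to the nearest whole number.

Net carry = r + u − y = 0.0861 + 0.0126 − 0.0000 = 0.0987
F = S·e^((r+u−y)T) = 2880 · e^(0.0987 × 30/360) = 2880 · e^0.008225
= 2880 × 1.008259 = $2,904 per tonne

$2,904 per tonne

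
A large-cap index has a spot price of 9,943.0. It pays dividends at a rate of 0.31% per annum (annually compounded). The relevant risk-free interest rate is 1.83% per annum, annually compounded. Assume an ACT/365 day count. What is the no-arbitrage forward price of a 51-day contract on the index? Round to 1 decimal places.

9,963.9

F = S · (1+r)^T / (1+q)^T
= 9943.0 × 1.002537 / 1.000433 = 9943.0 × 1.002103
F = 9,963.9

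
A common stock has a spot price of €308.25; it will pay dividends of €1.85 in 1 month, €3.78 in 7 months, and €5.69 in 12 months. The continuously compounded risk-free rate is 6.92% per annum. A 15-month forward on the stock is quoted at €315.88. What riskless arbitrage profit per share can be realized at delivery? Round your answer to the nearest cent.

PV(dividends) I = 1.85·e^(−0.0692·1/12) + 3.78·e^(−0.0692·7/12) + 5.69·e^(−0.0692·12/12) = 10.7794
Fair forward F* = (S − I)·e^(rT) = (308.25 − 10.7794)·e^0.086500 = 297.4706 × 1.090351 = 324.3474
Market €315.88 < fair 324.3474: forward underpriced → reverse cash-and-carry (short the stock, invest proceeds at r, pay the dividends, go long the forward).
Profit at T = |F_mkt − F*| = |315.88 − 324.3474| = €8.47 per share

€8.47 per share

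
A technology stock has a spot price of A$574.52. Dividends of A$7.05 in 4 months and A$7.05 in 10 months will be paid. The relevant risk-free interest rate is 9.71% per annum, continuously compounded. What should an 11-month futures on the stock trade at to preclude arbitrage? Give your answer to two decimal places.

PV(dividends) I = 7.05·e^(−0.0971·4/12) + 7.05·e^(−0.0971·10/12)
I = 6.8255 + 6.5020 = 13.3275
F = (S − I)·e^(rT) = (574.52 − 13.3275) · e^(0.0971·11/12)
= 561.1925 · e^0.089008 = 561.1925 × 1.093089 = A$613.43

A$613.43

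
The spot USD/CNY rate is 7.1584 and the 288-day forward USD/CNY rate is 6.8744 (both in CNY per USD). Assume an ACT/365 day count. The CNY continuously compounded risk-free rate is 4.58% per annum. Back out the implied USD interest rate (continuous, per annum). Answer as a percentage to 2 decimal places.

9.71%

F = S·e^((r_CNY − r_USD)T) ⇒ r_USD = r_CNY − ln(F/S)/T
ln(6.8744/7.1584) = -0.040482; /(288/365) = -0.051305
r_USD = 0.0458 + 0.051305 = 0.097105
r_USD = 9.71%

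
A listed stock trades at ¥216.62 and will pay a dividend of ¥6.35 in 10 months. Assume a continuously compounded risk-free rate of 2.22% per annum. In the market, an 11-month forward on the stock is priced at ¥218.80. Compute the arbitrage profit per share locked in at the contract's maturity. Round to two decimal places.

¥4.09 per share

PV(dividends) I = 6.35·e^(−0.0222·10/12) = 6.2336
Fair forward F* = (S − I)·e^(rT) = (216.62 − 6.2336)·e^0.020350 = 210.3864 × 1.020558 = 214.7115
Market ¥218.80 > fair 214.7115: forward overpriced → cash-and-carry (borrow at r, buy the stock and collect the dividends, short the forward).
Profit at T = |F_mkt − F*| = |218.80 − 214.7115| = ¥4.09 per share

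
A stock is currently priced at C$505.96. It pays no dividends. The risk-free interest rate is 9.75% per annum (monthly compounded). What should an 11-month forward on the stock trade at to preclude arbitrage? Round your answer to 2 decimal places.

C$553.06

F = S · (1+r/12)^(12T)
= 505.96 × 1.093096
F = C$553.06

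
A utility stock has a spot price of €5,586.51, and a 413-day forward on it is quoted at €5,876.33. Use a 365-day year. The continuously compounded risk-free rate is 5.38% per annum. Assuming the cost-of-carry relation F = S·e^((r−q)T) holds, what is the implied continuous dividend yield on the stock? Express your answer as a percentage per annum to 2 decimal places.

0.91%

From F = S·e^((r−q)T): (r − q) = ln(F/S)/T
ln(5876.33/5586.51) = ln(1.051879) = 0.050578
(r − q) = 0.050578 / (413/365) = 0.044700
q = r − ln(F/S)/T = 0.0538 − 0.044700 = 0.009100
q = 0.91%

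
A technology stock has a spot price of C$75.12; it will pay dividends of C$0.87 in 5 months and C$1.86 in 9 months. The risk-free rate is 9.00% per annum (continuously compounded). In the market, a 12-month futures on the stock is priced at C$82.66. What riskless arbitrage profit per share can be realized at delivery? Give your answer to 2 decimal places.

C$3.28 per share

PV(dividends) I = 0.87·e^(−0.0900·5/12) + 1.86·e^(−0.0900·9/12) = 2.5766
Fair futures F* = (S − I)·e^(rT) = (75.12 − 2.5766)·e^0.090000 = 72.5434 × 1.094174 = 79.3751
Market C$82.66 > fair 79.3751: forward overpriced → cash-and-carry (borrow at r, buy the stock and collect the dividends, short the forward).
Profit at T = |F_mkt − F*| = |82.66 − 79.3751| = C$3.28 per share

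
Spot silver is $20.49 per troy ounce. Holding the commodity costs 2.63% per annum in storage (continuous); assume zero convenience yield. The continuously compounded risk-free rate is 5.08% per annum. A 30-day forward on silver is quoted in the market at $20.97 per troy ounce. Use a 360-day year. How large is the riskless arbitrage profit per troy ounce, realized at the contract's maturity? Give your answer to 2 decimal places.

$0.35 per troy ounce

Fair forward: F* = S·e^(carry·T), with carry = (r + u) = 0.0508 + 0.0263 = 0.0771
F* = 20.49 · e^(0.0771 × 30/360) = 20.49 · e^0.006425 = 20.49 × 1.006446 = $20.6221
Market $20.97 > fair $20.6221: forward overpriced → cash-and-carry (buy spot, short the forward).
At maturity, profit = |F_mkt − F*| = |20.97 − 20.6221| = $0.35 per troy ounce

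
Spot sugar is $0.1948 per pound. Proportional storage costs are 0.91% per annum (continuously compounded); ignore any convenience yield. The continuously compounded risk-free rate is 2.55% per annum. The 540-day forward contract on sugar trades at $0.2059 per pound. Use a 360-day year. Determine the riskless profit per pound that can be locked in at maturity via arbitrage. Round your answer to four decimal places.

$0.0007 per pound

Fair forward: F* = S·e^(carry·T), with carry = (r + u) = 0.0255 + 0.0091 = 0.0346
F* = 0.1948 · e^(0.0346 × 540/360) = 0.1948 · e^0.051900 = 0.1948 × 1.053270 = $0.2052
Market $0.2059 > fair $0.2052: forward overpriced → cash-and-carry (buy spot, short the forward).
At maturity, profit = |F_mkt − F*| = |0.2059 − 0.2052| = $0.0007 per pound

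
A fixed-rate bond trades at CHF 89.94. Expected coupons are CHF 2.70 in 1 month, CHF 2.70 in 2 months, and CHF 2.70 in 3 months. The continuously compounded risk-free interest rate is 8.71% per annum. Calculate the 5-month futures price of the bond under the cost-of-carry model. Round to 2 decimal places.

PV(coupons) I = 2.70·e^(−0.0871·1/12) + 2.70·e^(−0.0871·2/12) + 2.70·e^(−0.0871·3/12)
I = 2.6805 + 2.6611 + 2.6418 = 7.9834
F = (S − I)·e^(rT) = (89.94 − 7.9834) · e^(0.0871·5/12)
= 81.9566 · e^0.036292 = 81.9566 × 1.036959 = CHF 84.99

CHF 84.99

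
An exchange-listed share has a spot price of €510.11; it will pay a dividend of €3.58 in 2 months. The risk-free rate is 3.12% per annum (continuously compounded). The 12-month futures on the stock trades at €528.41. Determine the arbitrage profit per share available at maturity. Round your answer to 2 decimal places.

PV(dividends) I = 3.58·e^(−0.0312·2/12) = 3.5614
Fair futures F* = (S − I)·e^(rT) = (510.11 − 3.5614)·e^0.031200 = 506.5486 × 1.031692 = 522.6021
Market €528.41 > fair 522.6021: forward overpriced → cash-and-carry (borrow at r, buy the stock and collect the dividends, short the forward).
Profit at T = |F_mkt − F*| = |528.41 − 522.6021| = €5.81 per share

€5.81 per share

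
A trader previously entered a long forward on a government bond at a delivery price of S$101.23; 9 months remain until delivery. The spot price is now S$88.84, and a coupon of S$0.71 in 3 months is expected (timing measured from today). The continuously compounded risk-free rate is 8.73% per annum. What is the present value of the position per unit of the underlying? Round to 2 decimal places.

-S$6.67

PV(remaining coupons) I = 0.71·e^(−0.0873·3/12) = 0.6947
Current forward F = (S − I)·e^(rT) = (88.84 − 0.6947)·e^(0.0873·9/12) = 88.1453 × 1.067666 = 94.1097
Value (long) = (F − K)·e^(−rT) = (94.1097 − 101.23) × 0.936622 = -6.6690
Value = -S$6.67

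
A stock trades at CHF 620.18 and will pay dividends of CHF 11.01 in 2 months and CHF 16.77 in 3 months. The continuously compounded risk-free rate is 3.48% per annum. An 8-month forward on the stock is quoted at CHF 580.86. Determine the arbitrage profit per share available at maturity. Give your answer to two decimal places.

CHF 25.66 per share

PV(dividends) I = 11.01·e^(−0.0348·2/12) + 16.77·e^(−0.0348·3/12) = 27.5711
Fair forward F* = (S − I)·e^(rT) = (620.18 − 27.5711)·e^0.023200 = 592.6089 × 1.023471 = 606.5180
Market CHF 580.86 < fair 606.5180: forward underpriced → reverse cash-and-carry (short the stock, invest proceeds at r, pay the dividends, go long the forward).
Profit at T = |F_mkt − F*| = |580.86 − 606.5180| = CHF 25.66 per share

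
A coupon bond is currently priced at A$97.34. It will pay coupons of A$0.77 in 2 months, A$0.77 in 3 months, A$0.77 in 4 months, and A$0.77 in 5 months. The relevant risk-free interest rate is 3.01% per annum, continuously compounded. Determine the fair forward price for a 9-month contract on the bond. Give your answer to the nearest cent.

A$96.44

PV(coupons) I = 0.77·e^(−0.0301·2/12) + 0.77·e^(−0.0301·3/12) + 0.77·e^(−0.0301·4/12) + 0.77·e^(−0.0301·5/12)
I = 0.7661 + 0.7642 + 0.7623 + 0.7604 = 3.0530
F = (S − I)·e^(rT) = (97.34 − 3.0530) · e^(0.0301·9/12)
= 94.2870 · e^0.022575 = 94.2870 × 1.022832 = A$96.44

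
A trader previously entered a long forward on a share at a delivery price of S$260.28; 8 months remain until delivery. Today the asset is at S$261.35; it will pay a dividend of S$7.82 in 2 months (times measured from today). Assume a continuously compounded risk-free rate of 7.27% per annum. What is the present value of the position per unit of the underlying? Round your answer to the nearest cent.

S$5.66

PV(remaining dividends) I = 7.82·e^(−0.0727·2/12) = 7.7258
Current forward F = (S − I)·e^(rT) = (261.35 − 7.7258)·e^(0.0727·8/12) = 253.6242 × 1.049660 = 266.2192
Value (long) = (F − K)·e^(−rT) = (266.2192 − 260.28) × 0.952689 = 5.6582
Value = S$5.66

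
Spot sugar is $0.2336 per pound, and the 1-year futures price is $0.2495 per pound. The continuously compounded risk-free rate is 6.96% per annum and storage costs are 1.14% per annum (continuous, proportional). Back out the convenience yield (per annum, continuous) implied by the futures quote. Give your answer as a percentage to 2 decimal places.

F = S·e^((r+u−y)T) ⇒ (r+u−y) = ln(F/S)/T
ln(0.2495/0.2336) = 0.065849; /T ⇒ 0.065849
y = r + u − ln(F/S)/T = 0.0696 + 0.0114 − 0.065849 = 0.015151
y = 1.52%

1.52%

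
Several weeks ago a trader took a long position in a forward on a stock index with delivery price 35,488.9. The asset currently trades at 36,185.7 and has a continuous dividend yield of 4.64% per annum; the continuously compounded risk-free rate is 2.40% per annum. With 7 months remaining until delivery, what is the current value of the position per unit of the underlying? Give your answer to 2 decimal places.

Current fair forward for the remaining 7 months: F = S·e^((r − q)·T), (r − q) = 0.0240 − 0.0464 = -0.0224
F = 36185.7 · e^(-0.0224 × 7/12) = 36185.7 × 0.98701833 = 35715.9492
Value of long forward = (F − K)·e^(−rT) = (35715.9492 − 35488.9) · e^(−0.0240·7/12)
= 227.0492 × 0.98609754 = 223.89

223.89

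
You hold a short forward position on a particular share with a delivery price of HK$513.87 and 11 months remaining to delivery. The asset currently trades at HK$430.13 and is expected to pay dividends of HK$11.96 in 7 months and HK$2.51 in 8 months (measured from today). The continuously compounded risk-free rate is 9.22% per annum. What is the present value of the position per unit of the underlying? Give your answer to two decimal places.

HK$55.79

PV(remaining dividends) I = 11.96·e^(−0.0922·7/12) + 2.51·e^(−0.0922·8/12) = 13.6941
Current forward F = (S − I)·e^(rT) = (430.13 − 13.6941)·e^(0.0922·11/12) = 416.4359 × 1.088191 = 453.1618
Value (long) = (F − K)·e^(−rT) = (453.1618 − 513.87) × 0.918956 = -55.7882
Short position value = −(long value) = HK$55.79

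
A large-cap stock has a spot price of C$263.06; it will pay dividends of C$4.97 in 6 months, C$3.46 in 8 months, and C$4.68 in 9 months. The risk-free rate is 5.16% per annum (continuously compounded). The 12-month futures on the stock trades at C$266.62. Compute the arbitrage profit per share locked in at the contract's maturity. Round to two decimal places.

PV(dividends) I = 4.97·e^(−0.0516·6/12) + 3.46·e^(−0.0516·8/12) + 4.68·e^(−0.0516·9/12) = 12.6888
Fair futures F* = (S − I)·e^(rT) = (263.06 − 12.6888)·e^0.051600 = 250.3712 × 1.052954 = 263.6294
Market C$266.62 > fair 263.6294: forward overpriced → cash-and-carry (borrow at r, buy the stock and collect the dividends, short the forward).
Profit at T = |F_mkt − F*| = |266.62 − 263.6294| = C$2.99 per share

C$2.99 per share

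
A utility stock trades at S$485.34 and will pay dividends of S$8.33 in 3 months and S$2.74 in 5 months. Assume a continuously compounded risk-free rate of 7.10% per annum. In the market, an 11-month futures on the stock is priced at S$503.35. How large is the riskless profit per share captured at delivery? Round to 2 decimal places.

PV(dividends) I = 8.33·e^(−0.0710·3/12) + 2.74·e^(−0.0710·5/12) = 10.8436
Fair futures F* = (S − I)·e^(rT) = (485.34 − 10.8436)·e^0.065083 = 474.4964 × 1.067248 = 506.4053
Market S$503.35 < fair 506.4053: forward underpriced → reverse cash-and-carry (short the stock, invest proceeds at r, pay the dividends, go long the forward).
Profit at T = |F_mkt − F*| = |503.35 − 506.4053| = S$3.06 per share

S$3.06 per share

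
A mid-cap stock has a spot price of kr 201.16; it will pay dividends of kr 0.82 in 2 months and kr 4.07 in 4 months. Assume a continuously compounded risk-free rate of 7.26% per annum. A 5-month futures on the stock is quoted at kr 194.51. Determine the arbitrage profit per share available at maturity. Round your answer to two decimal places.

PV(dividends) I = 0.82·e^(−0.0726·2/12) + 4.07·e^(−0.0726·4/12) = 4.7828
Fair futures F* = (S − I)·e^(rT) = (201.16 − 4.7828)·e^0.030250 = 196.3772 × 1.030712 = 202.4083
Market kr 194.51 < fair 202.4083: forward underpriced → reverse cash-and-carry (short the stock, invest proceeds at r, pay the dividends, go long the forward).
Profit at T = |F_mkt − F*| = |194.51 − 202.4083| = kr 7.90 per share

kr 7.90 per share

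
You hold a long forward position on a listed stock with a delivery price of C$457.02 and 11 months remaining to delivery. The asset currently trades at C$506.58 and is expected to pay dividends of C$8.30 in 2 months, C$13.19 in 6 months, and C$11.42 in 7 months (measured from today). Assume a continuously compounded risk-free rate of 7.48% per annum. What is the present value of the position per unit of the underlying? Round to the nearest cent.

C$48.01

PV(remaining dividends) I = 8.30·e^(−0.0748·2/12) + 13.19·e^(−0.0748·6/12) + 11.42·e^(−0.0748·7/12) = 31.8354
Current forward F = (S − I)·e^(rT) = (506.58 − 31.8354)·e^(0.0748·11/12) = 474.7446 × 1.070972 = 508.4382
Value (long) = (F − K)·e^(−rT) = (508.4382 − 457.02) × 0.933731 = 48.0108
Value = C$48.01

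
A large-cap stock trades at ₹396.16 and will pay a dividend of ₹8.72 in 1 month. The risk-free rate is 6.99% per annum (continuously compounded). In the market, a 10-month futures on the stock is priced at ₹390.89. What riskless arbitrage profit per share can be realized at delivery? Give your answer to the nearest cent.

₹19.84 per share

PV(dividends) I = 8.72·e^(−0.0699·1/12) = 8.6694
Fair futures F* = (S − I)·e^(rT) = (396.16 − 8.6694)·e^0.058250 = 387.4906 × 1.059980 = 410.7323
Market ₹390.89 < fair 410.7323: forward underpriced → reverse cash-and-carry (short the stock, invest proceeds at r, pay the dividends, go long the forward).
Profit at T = |F_mkt − F*| = |390.89 − 410.7323| = ₹19.84 per share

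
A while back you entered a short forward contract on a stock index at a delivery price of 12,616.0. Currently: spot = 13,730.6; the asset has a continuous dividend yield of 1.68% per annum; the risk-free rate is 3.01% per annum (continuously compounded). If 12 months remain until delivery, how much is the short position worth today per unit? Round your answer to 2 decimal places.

Current fair forward for the remaining 12 months: F = S·e^((r − q)·T), (r − q) = 0.0301 − 0.0168 = 0.0133
F = 13730.6 · e^(0.0133 × 12/12) = 13730.6 × 1.01338884 = 13914.4368
Value of long forward = (F − K)·e^(−rT) = (13914.4368 − 12616.0) · e^(−0.0301·12/12)
= 1298.4368 × 0.97034849 = 1259.94
Short position value = −(long value) = -1259.94

-1259.94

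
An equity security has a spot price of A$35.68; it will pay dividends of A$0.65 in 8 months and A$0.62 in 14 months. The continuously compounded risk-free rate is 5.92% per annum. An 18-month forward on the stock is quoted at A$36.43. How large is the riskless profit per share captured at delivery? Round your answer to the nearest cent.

A$1.25 per share

PV(dividends) I = 0.65·e^(−0.0592·8/12) + 0.62·e^(−0.0592·14/12) = 1.2035
Fair forward F* = (S − I)·e^(rT) = (35.68 − 1.2035)·e^0.088800 = 34.4765 × 1.092862 = 37.6781
Market A$36.43 < fair 37.6781: forward underpriced → reverse cash-and-carry (short the stock, invest proceeds at r, pay the dividends, go long the forward).
Profit at T = |F_mkt − F*| = |36.43 − 37.6781| = A$1.25 per share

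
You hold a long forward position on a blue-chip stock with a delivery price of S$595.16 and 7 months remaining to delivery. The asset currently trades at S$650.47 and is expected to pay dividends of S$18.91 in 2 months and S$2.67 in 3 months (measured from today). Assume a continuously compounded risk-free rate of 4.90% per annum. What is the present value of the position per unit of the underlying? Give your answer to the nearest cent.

PV(remaining dividends) I = 18.91·e^(−0.0490·2/12) + 2.67·e^(−0.0490·3/12) = 21.3937
Current forward F = (S − I)·e^(rT) = (650.47 − 21.3937)·e^(0.0490·7/12) = 629.0763 × 1.028996 = 647.3170
Value (long) = (F − K)·e^(−rT) = (647.3170 − 595.16) × 0.971821 = 50.6873
Value = S$50.69

S$50.69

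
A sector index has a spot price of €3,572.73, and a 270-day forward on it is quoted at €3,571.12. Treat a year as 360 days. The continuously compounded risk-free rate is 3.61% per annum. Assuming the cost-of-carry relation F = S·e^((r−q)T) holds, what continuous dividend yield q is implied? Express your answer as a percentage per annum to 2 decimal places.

3.67%

From F = S·e^((r−q)T): (r − q) = ln(F/S)/T
ln(3571.12/3572.73) = ln(0.999549) = -0.000451
(r − q) = -0.000451 / (270/360) = -0.000601
q = r − ln(F/S)/T = 0.0361 + 0.000601 = 0.036701
q = 3.67%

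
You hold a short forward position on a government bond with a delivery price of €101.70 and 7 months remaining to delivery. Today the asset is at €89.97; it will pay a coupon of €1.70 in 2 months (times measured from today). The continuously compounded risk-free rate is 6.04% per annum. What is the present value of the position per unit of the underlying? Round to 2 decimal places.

PV(remaining coupons) I = 1.70·e^(−0.0604·2/12) = 1.6830
Current forward F = (S − I)·e^(rT) = (89.97 − 1.6830)·e^(0.0604·7/12) = 88.2870 × 1.035861 = 91.4531
Value (long) = (F − K)·e^(−rT) = (91.4531 − 101.70) × 0.965380 = -9.8922
Short position value = −(long value) = €9.89

€9.89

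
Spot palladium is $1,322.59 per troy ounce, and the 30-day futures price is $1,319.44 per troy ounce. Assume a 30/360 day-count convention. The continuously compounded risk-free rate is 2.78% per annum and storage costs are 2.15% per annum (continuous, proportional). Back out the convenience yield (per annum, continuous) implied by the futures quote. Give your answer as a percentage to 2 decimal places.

7.79%

F = S·e^((r+u−y)T) ⇒ (r+u−y) = ln(F/S)/T
ln(1319.44/1322.59) = -0.002385; /T ⇒ -0.028620
y = r + u − ln(F/S)/T = 0.0278 + 0.0215 + 0.028620 = 0.077920
y = 7.79%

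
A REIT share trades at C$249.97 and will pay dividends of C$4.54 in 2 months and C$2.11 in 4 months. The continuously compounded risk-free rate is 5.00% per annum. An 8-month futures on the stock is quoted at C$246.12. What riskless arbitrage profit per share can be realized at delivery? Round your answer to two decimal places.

C$5.52 per share

PV(dividends) I = 4.54·e^(−0.0500·2/12) + 2.11·e^(−0.0500·4/12) = 6.5774
Fair futures F* = (S − I)·e^(rT) = (249.97 − 6.5774)·e^0.033333 = 243.3926 × 1.033895 = 251.6424
Market C$246.12 < fair 251.6424: forward underpriced → reverse cash-and-carry (short the stock, invest proceeds at r, pay the dividends, go long the forward).
Profit at T = |F_mkt − F*| = |246.12 − 251.6424| = C$5.52 per share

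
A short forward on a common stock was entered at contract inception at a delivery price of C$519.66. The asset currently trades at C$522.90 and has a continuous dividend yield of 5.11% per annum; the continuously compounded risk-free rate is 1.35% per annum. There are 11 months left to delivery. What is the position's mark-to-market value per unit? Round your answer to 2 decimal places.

Current fair forward for the remaining 11 months: F = S·e^((r − q)·T), (r − q) = 0.0135 − 0.0511 = -0.0376
F = 522.90 · e^(-0.0376 × 11/12) = 522.90 × 0.966121 = 505.1847
Value of long forward = (F − K)·e^(−rT) = (505.1847 − 519.66) · e^(−0.0135·11/12)
= -14.4753 × 0.987701 = -14.30
Short position value = −(long value) = C$14.30

C$14.30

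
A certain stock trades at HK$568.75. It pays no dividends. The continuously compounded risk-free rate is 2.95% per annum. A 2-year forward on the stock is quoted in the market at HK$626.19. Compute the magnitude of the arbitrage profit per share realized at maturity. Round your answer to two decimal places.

Fair forward: F* = S·e^(carry·T), with carry = r = 0.0295
F* = 568.75 · e^(0.0295 × 2) = 568.75 · e^0.059000 = 568.75 × 1.060775 = HK$603.3158
Market HK$626.19 > fair HK$603.3158: forward overpriced → cash-and-carry (buy spot, short the forward).
At maturity, profit = |F_mkt − F*| = |626.19 − 603.3158| = HK$22.87 per share

HK$22.87 per share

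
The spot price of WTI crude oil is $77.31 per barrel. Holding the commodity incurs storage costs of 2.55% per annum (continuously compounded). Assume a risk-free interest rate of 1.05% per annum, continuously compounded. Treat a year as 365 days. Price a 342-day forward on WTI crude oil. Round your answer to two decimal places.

Net carry = r + u − y = 0.0105 + 0.0255 − 0.0000 = 0.0360
F = S·e^((r+u−y)T) = 77.31 · e^(0.0360 × 342/365) = 77.31 · e^0.033732
= 77.31 × 1.034307 = $79.96 per barrel

$79.96 per barrel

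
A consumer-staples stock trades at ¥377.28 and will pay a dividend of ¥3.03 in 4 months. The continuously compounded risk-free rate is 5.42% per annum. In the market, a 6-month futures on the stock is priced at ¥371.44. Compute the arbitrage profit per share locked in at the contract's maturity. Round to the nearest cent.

PV(dividends) I = 3.03·e^(−0.0542·4/12) = 2.9757
Fair futures F* = (S − I)·e^(rT) = (377.28 − 2.9757)·e^0.027100 = 374.3043 × 1.027471 = 384.5868
Market ¥371.44 < fair 384.5868: forward underpriced → reverse cash-and-carry (short the stock, invest proceeds at r, pay the dividends, go long the forward).
Profit at T = |F_mkt − F*| = |371.44 − 384.5868| = ¥13.15 per share

¥13.15 per share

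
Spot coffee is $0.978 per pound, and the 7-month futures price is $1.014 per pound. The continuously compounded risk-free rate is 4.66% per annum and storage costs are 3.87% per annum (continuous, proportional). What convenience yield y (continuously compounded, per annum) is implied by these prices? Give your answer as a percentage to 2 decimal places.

2.33%

F = S·e^((r+u−y)T) ⇒ (r+u−y) = ln(F/S)/T
ln(1.014/0.978) = 0.036149; /T ⇒ 0.061970
y = r + u − ln(F/S)/T = 0.0466 + 0.0387 − 0.061970 = 0.023330
y = 2.33%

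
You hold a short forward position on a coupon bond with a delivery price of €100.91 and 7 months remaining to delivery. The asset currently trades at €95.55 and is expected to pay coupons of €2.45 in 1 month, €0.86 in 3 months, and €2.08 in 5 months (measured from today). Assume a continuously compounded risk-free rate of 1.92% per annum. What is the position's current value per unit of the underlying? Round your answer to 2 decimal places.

PV(remaining coupons) I = 2.45·e^(−0.0192·1/12) + 0.86·e^(−0.0192·3/12) + 2.08·e^(−0.0192·5/12) = 5.3654
Current forward F = (S − I)·e^(rT) = (95.55 − 5.3654)·e^(0.0192·7/12) = 90.1846 × 1.011263 = 91.2003
Value (long) = (F − K)·e^(−rT) = (91.2003 − 100.91) × 0.988862 = -9.6016
Short position value = −(long value) = €9.60

€9.60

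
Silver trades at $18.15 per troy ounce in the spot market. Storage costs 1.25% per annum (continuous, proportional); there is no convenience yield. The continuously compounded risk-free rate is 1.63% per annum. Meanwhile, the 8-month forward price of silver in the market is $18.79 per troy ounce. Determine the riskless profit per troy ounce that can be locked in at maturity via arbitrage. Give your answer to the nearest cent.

$0.29 per troy ounce

Fair forward: F* = S·e^(carry·T), with carry = (r + u) = 0.0163 + 0.0125 = 0.0288
F* = 18.15 · e^(0.0288 × 8/12) = 18.15 · e^0.019200 = 18.15 × 1.019386 = $18.5019
Market $18.79 > fair $18.5019: forward overpriced → cash-and-carry (buy spot, short the forward).
At maturity, profit = |F_mkt − F*| = |18.79 − 18.5019| = $0.29 per troy ounce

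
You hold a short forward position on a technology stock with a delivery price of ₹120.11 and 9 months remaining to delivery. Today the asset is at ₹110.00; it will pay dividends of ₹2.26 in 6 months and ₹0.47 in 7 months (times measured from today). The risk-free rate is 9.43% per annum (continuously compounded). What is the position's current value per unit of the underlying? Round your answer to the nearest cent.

₹4.51

PV(remaining dividends) I = 2.26·e^(−0.0943·6/12) + 0.47·e^(−0.0943·7/12) = 2.6008
Current forward F = (S − I)·e^(rT) = (110.00 − 2.6008)·e^(0.0943·9/12) = 107.3992 × 1.073286 = 115.2701
Value (long) = (F − K)·e^(−rT) = (115.2701 − 120.11) × 0.931718 = -4.5094
Short position value = −(long value) = ₹4.51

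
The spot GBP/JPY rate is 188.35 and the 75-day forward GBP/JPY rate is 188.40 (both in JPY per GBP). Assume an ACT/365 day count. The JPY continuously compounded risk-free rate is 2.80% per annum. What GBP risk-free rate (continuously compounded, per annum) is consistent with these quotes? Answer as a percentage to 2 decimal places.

F = S·e^((r_JPY − r_GBP)T) ⇒ r_GBP = r_JPY − ln(F/S)/T
ln(188.40/188.35) = 0.000265; /(75/365) = 0.001290
r_GBP = 0.0280 − 0.001290 = 0.026710
r_GBP = 2.67%

2.67%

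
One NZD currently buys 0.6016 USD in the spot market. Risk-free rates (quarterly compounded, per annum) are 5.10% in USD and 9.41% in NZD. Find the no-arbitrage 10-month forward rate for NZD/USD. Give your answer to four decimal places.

By covered interest parity, F = S · (1+r_USD/4)^(4T) / (1+r_NZD/4)^(4T)
= 0.6016 × 1.043136 / 1.080591 = 0.6016 × 0.965338
F = 0.5807 USD per NZD

0.5807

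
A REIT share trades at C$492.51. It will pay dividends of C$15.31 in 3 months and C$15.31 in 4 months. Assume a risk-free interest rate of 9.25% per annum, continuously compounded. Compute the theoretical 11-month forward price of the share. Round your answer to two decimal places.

PV(dividends) I = 15.31·e^(−0.0925·3/12) + 15.31·e^(−0.0925·4/12)
I = 14.9600 + 14.8451 = 29.8051
F = (S − I)·e^(rT) = (492.51 − 29.8051) · e^(0.0925·11/12)
= 462.7049 · e^0.084792 = 462.7049 × 1.088491 = C$503.65

C$503.65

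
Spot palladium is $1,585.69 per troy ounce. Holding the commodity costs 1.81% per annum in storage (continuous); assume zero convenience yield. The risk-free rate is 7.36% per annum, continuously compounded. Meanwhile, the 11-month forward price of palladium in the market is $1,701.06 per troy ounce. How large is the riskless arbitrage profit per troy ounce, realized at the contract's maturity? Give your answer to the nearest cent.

Fair forward: F* = S·e^(carry·T), with carry = (r + u) = 0.0736 + 0.0181 = 0.0917
F* = 1585.69 · e^(0.0917 × 11/12) = 1585.69 · e^0.08405833 = 1585.69 × 1.08769234 = $1724.7429
Market $1701.06 < fair $1724.7429: forward underpriced → reverse cash-and-carry (short spot, go long the forward).
At maturity, profit = |F_mkt − F*| = |1701.06 − 1724.7429| = $23.68 per troy ounce

$23.68 per troy ounce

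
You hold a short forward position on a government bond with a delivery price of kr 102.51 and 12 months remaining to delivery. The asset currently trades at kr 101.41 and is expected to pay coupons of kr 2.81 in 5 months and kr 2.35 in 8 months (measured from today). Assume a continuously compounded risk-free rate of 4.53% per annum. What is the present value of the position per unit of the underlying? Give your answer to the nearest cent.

kr 1.60

PV(remaining coupons) I = 2.81·e^(−0.0453·5/12) + 2.35·e^(−0.0453·8/12) = 5.0375
Current forward F = (S − I)·e^(rT) = (101.41 − 5.0375)·e^(0.0453·12/12) = 96.3725 × 1.046342 = 100.8386
Value (long) = (F − K)·e^(−rT) = (100.8386 − 102.51) × 0.955711 = -1.5974
Short position value = −(long value) = kr 1.60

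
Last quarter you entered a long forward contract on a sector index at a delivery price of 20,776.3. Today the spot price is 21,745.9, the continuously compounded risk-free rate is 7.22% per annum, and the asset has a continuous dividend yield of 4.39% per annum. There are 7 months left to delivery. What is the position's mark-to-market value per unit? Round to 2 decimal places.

1276.65

Current fair forward for the remaining 7 months: F = S·e^((r − q)·T), (r − q) = 0.0722 − 0.0439 = 0.0283
F = 21745.9 · e^(0.0283 × 7/12) = 21745.9 × 1.01664535 = 22107.8681
Value of long forward = (F − K)·e^(−rT) = (22107.8681 − 20776.3) · e^(−0.0722·7/12)
= 1331.5681 × 0.95875792 = 1276.65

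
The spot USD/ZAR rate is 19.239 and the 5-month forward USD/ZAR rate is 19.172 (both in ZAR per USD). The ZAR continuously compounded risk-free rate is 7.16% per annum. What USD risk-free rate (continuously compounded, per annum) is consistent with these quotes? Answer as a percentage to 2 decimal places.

F = S·e^((r_ZAR − r_USD)T) ⇒ r_USD = r_ZAR − ln(F/S)/T
ln(19.172/19.239) = -0.003489; /(5/12) = -0.008374
r_USD = 0.0716 + 0.008374 = 0.079974
r_USD = 8.00%

8.00%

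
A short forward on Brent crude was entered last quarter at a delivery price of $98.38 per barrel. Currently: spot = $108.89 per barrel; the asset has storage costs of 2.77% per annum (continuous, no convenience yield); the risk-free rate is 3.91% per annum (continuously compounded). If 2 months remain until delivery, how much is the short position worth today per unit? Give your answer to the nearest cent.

-$11.65 per barrel

Current fair forward for the remaining 2 months: F = S·e^((r + u)·T), (r + u) = 0.0391 + 0.0277 = 0.0668
F = 108.89 · e^(0.0668 × 2/12) = 108.89 × 1.011196 = 110.1091
Value of long forward = (F − K)·e^(−rT) = (110.1091 − 98.38) · e^(−0.0391·2/12)
= 11.7291 × 0.993505 = 11.65
Short position value = −(long value) = -$11.65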